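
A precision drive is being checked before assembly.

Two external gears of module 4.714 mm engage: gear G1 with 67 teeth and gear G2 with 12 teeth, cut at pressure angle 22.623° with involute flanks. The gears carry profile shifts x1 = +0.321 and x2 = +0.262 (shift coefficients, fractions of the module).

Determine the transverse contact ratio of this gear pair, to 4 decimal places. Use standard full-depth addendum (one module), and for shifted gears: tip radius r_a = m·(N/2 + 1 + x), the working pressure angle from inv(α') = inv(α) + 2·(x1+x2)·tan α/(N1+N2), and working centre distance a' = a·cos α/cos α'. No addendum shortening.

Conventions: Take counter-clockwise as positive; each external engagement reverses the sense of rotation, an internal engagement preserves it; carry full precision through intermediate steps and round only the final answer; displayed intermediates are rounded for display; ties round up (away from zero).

recognized (one external pair, fixed centres): single-mesh tooth geometry, m = 4.714, N1 = 67, N2 = 12
base radii: r_b1 = 145.768061, r_b2 = 26.107712
tip radii: r_a1 = 164.146194, r_a2 = 34.233068
inv(α') = inv(22.623°) + 2·(+0.321+0.262)·tan α/(67+12) = 0.02803578  ⇒  α' = 24.47658°
a' = a·cos α / cos α' = 186.2030·cos 22.623°/cos 24.47658° = 188.847351
action lengths: √(r_a1²−r_b1²) = 75.469500, √(r_a2²−r_b2²) = 22.142500
base pitch p_b = π·m·cos α = 13.669966
CR = (75.469500 + 22.142500 − 188.847351·sin 24.47658°)/13.669966 = 1.416867
contact ratio ≈ 1.4169

1.4169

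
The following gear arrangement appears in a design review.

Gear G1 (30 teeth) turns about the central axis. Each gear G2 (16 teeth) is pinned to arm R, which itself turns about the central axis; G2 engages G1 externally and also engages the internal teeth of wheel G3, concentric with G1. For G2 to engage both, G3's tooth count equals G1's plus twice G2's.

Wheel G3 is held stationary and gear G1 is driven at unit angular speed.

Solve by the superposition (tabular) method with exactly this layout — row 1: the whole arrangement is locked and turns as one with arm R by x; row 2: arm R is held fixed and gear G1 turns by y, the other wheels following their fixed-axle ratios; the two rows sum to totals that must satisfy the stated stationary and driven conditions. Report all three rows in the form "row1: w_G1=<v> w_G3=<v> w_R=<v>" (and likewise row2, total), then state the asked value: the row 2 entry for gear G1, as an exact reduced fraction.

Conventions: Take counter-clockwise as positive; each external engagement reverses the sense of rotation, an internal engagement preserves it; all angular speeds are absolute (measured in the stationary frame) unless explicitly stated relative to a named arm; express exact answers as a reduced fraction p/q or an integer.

row1: w_G1=15/46 w_G3=15/46 w_R=15/46
row2: w_G1=31/46 w_G3=-15/46 w_R=0
total: w_G1=1 w_G3=0 w_R=15/46
asked value: 31/46

class = planetary set [G3 = 30+2·16 = 62; Willis about the carrier]
superposition row 1 [locked train]: every member turns x
row 2 — arm fixed, fixed-axis ratios: sun y, ring −(30/62)·y, arm 0
boundary: total ω_ring = x − (30/62)·y = 0 and total ω_sun = x + y = 1  ⇒  y = 31/46, x = 15/46
row 2 ring = −(30/62)·31/46 = -15/46
totals (row 1 + row 2): sun 15/46 + 31/46 = 1, ring 15/46 + (-15/46) = 0, arm 15/46 + 0 = 15/46
asked cell (row2, sun) = 31/46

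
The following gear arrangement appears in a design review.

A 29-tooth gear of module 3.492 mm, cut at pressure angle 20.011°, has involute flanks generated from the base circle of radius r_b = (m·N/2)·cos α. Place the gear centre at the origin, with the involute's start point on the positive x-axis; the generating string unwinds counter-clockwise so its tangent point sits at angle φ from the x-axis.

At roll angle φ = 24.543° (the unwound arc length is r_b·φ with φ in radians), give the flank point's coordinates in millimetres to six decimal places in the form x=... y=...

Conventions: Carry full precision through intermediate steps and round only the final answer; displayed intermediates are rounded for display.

x=51.743807 y=1.223775

class = single-mesh tooth geometry [base-circle involute, m = 3.492, 29T]
pitch radius r_p = m·N/2 = 3.492·29/2 = 50.634000
base radius r_b = r_p·cos α = 50.634000·cos 20.011° = 47.577070
roll angle φ = 24.543° = 0.42835616 rad
x = r_b·(cos φ + φ·sin φ) = 51.743807
y = r_b·(sin φ − φ·cos φ) = 1.223775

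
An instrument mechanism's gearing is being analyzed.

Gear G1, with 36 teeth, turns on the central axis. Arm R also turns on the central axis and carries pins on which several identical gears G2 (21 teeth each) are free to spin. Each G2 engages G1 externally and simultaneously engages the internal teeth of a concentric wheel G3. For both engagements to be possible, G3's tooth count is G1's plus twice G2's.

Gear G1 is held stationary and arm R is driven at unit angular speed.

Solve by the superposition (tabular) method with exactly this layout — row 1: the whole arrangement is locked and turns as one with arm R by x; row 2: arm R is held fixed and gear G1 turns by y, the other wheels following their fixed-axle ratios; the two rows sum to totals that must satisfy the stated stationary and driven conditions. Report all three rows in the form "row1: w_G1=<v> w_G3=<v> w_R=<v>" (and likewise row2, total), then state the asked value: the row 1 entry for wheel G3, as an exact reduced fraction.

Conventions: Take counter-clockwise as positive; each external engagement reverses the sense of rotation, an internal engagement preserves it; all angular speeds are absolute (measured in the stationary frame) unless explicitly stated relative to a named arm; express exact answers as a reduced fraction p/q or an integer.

recognized (axles ride arm R): planetary set, 36/21/78 teeth
row 1 — lock + rotate with arm: ω_sun = ω_ring = ω_arm = x
superposition row 2 [arm held]: sun y, ring −(36/78)·y, arm 0
boundary: total ω_sun = x + y = 0 and total ω_arm = x = 1  ⇒  y = -1, x = 1
row 2 ring = −(36/78)·(-1) = 6/13
totals (row 1 + row 2): sun 1 + (-1) = 0, ring 1 + 6/13 = 19/13, arm 1 + 0 = 1
asked cell (row1, ring) = 1

row1: w_G1=1 w_G3=1 w_R=1
row2: w_G1=-1 w_G3=6/13 w_R=0
total: w_G1=0 w_G3=19/13 w_R=1
asked value: 1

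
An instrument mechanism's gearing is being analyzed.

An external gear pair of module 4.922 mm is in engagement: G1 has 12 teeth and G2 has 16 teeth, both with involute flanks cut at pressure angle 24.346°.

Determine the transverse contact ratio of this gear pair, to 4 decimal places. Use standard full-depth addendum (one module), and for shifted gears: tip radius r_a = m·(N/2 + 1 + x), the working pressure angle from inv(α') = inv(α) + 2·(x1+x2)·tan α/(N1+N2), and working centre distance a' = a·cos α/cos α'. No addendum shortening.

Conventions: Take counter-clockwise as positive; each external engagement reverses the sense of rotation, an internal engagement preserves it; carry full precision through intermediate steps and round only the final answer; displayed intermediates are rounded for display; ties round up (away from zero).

recognized (one external pair, fixed centres): single-mesh tooth geometry, m = 4.922, N1 = 12, N2 = 16
base radii: r_b1 = 26.905796, r_b2 = 35.874395
tip radii: r_a1 = 34.454000, r_a2 = 44.298000
no profile shift: α' = α, a' = a
action lengths: √(r_a1²−r_b1²) = 21.521065, √(r_a2²−r_b2²) = 25.987316
base pitch p_b = π·m·cos α = 14.087842
CR = (21.521065 + 25.987316 − 68.908000·sin 24.34600°)/14.087842 = 1.355874
contact ratio ≈ 1.3559

1.3559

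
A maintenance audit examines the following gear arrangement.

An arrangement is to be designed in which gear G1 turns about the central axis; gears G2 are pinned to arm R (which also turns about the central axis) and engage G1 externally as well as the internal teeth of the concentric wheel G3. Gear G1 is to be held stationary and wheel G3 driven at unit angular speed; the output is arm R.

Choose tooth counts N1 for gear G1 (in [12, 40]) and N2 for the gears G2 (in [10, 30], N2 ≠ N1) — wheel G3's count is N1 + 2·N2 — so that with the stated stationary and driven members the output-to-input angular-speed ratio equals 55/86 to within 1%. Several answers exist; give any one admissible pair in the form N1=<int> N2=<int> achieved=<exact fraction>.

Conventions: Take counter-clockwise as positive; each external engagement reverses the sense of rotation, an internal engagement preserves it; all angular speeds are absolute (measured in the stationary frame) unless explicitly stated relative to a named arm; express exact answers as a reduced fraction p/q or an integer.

N1=31 N2=12 achieved=55/86

design class (target 55/86): planetary set
Willis with ω_sun = 0: ω_arm/ω_ring = N3/(N1+N3); set equal to 55/86  ⇒  N3/N1 = (55/86)/(1 − 55/86) = 55/31
N3 = N1 + 2·N2  ⇒  N2/N1 = (N3/N1 − 1)/2 = (55/31 − 1)/2 = 12/31
smallest multiple with N1 ≥ 12 and N2 ≥ 10: k = 1  ⇒  N1 = 1·31 = 31, N2 = 1·12 = 12 (N1 ≤ 40, N2 ≤ 30, N2 ≠ N1 ✓), N3 = 31 + 2·12 = 55
check: N3/(N1+N3) with N1 = 31, N3 = 55 gives 55/86; |achieved − target| = 0 ≤ 11/1720 ✓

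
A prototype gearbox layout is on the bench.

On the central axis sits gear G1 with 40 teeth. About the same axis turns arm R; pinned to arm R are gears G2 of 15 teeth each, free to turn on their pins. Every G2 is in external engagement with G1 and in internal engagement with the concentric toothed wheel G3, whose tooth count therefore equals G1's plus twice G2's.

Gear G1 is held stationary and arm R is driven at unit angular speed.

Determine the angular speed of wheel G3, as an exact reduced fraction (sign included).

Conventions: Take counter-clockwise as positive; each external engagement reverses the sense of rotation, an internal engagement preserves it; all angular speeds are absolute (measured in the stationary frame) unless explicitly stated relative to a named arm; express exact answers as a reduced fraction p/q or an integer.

planetary set (40T centre, 15T on arm, 70T internal) — Willis relation
ring teeth: 40 + 2·15 = 70
40(ω_sun−ω_arm) = −70(ω_ring−ω_arm),  ω_sun = 0, ω_arm = 1
ω_ring = 1 − (40/70)(0−1) = 11/7
exact speed ratio = 11/7

11/7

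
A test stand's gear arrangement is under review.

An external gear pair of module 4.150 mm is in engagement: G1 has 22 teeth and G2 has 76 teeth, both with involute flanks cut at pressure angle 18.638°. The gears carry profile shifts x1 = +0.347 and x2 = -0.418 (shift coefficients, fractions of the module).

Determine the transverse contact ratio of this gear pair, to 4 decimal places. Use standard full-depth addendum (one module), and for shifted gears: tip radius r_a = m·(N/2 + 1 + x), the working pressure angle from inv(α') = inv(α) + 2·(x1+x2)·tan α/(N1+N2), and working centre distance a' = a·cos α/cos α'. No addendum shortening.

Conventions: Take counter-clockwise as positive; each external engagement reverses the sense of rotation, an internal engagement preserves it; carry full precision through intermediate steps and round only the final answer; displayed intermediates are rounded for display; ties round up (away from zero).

single-mesh involute tooth geometry (22T engaging 76T at module 4.150)
base radii: r_b1 = 43.255962, r_b2 = 149.429685
tip radii: r_a1 = 51.240050, r_a2 = 160.115300
inv(α') = inv(18.638°) + 2·(+0.347-0.418)·tan α/(22+76) = 0.01149251  ⇒  α' = 18.38828°
a' = a·cos α / cos α' = 203.3500·cos 18.638°/cos 18.38828° = 203.053438
action lengths: √(r_a1²−r_b1²) = 27.467517, √(r_a2²−r_b2²) = 57.512420
base pitch p_b = π·m·cos α = 12.353874
CR = (27.467517 + 57.512420 − 203.053438·sin 18.38828°)/12.353874 = 1.693861
contact ratio ≈ 1.6939

1.6939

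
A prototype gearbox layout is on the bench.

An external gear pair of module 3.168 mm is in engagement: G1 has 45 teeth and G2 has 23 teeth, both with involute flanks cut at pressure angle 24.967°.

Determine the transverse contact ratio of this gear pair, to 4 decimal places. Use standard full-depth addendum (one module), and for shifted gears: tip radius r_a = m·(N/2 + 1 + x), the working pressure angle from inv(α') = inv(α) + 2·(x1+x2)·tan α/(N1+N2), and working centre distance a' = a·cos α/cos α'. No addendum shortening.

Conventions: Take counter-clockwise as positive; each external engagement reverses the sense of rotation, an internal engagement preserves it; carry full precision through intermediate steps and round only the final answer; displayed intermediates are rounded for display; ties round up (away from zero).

1.4802

single-mesh involute tooth geometry (45T engaging 23T at module 3.168)
base radii: r_b1 = 64.618959, r_b2 = 33.027468
tip radii: r_a1 = 74.448000, r_a2 = 39.600000
no profile shift: α' = α, a' = a
action lengths: √(r_a1²−r_b1²) = 36.971542, √(r_a2²−r_b2²) = 21.848258
base pitch p_b = π·m·cos α = 9.022509
CR = (36.971542 + 21.848258 − 107.712000·sin 24.96700°)/9.022509 = 1.480184
contact ratio ≈ 1.4802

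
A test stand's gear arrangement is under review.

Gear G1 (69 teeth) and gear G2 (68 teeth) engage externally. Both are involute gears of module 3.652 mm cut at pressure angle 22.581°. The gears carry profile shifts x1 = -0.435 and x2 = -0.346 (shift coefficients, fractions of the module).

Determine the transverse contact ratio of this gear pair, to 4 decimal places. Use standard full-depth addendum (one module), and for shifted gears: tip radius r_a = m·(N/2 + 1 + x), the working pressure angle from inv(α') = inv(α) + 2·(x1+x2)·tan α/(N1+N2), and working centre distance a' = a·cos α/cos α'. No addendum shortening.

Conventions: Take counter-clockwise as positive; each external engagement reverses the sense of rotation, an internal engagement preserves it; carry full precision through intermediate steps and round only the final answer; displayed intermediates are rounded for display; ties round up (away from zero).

1.7977

class = single-mesh tooth geometry [involute pair 69T × 68T, m = 3.652]
base radii: r_b1 = 116.334998, r_b2 = 114.648984
tip radii: r_a1 = 128.057380, r_a2 = 126.556408
inv(α') = inv(22.581°) + 2·(-0.435-0.346)·tan α/(69+68) = 0.01701647  ⇒  α' = 20.87144°
a' = a·cos α / cos α' = 250.1620·cos 22.581°/cos 20.87144° = 247.205035
action lengths: √(r_a1²−r_b1²) = 53.524395, √(r_a2²−r_b2²) = 53.592303
base pitch p_b = π·m·cos α = 10.593541
CR = (53.524395 + 53.592303 − 247.205035·sin 20.87144°)/10.593541 = 1.797737
contact ratio ≈ 1.7977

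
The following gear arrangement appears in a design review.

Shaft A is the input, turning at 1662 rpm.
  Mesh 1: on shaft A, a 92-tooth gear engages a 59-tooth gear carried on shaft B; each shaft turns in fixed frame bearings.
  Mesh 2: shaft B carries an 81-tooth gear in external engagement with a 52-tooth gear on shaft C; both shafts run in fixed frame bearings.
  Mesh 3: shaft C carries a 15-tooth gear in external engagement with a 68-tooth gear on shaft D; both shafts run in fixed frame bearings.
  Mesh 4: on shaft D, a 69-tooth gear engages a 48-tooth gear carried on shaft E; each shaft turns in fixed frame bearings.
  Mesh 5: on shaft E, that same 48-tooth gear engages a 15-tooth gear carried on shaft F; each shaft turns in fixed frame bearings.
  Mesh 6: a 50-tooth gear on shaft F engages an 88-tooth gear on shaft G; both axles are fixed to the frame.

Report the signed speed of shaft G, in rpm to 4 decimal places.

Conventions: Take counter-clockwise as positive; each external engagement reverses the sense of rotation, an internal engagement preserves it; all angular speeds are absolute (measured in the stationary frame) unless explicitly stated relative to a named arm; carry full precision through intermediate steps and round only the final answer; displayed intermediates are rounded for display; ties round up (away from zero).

topology: fixed-axis compound train — 6 meshes, A→G
mesh 1 [92T→59T]: ω = 1662.0000×92/59 = 2591.5932 rpm, sense flips to −
mesh 2 [81T→52T]: ω = 2591.5932×81/52 = 4036.9048 rpm, sense flips to +
mesh 3 [15T→68T]: ω = 4036.9048×15/68 = 890.4937 rpm, sense flips to −
mesh 4 [69T→48T]: ω = 890.4937×69/48 = 1280.0847 rpm, sense flips to +
mesh 5 [48T→15T]: ω = 1280.0847×48/15 = 4096.2711 rpm, sense flips to −
mesh 6 [50T→88T]: ω = 4096.2711×50/88 = 2327.4267 rpm, sense flips to +
signed output speed = +2327.4267 rpm

+2327.4267 rpm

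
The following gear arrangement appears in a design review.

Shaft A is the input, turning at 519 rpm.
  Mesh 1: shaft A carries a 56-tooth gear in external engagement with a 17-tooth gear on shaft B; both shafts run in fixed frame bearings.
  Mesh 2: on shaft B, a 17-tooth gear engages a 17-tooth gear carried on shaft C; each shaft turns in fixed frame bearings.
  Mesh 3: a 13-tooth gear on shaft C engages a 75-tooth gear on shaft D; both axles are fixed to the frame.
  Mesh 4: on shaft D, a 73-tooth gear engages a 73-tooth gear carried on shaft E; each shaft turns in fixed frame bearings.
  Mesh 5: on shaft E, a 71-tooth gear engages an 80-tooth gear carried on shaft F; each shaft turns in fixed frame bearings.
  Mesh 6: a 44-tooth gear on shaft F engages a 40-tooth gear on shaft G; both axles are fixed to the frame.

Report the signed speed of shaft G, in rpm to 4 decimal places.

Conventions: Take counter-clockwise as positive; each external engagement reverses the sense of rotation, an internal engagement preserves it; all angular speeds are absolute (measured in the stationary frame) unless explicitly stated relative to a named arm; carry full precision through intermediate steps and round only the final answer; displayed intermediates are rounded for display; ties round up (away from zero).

class = fixed-axis compound train [6 meshes; 6 ratios multiply, 6 sense flips]
mesh 1 [56T→17T]: ω = 519.0000×56/17 = 1709.6471 rpm, sense flips to −
mesh 2 [17T→17T]: ω = 1709.6471×17/17 = 1709.6471 rpm, sense flips to +
mesh 3 [13T→75T]: ω = 1709.6471×13/75 = 296.3388 rpm, sense flips to −
mesh 4 [73T→73T]: ω = 296.3388×73/73 = 296.3388 rpm, sense flips to +
mesh 5 [71T→80T]: ω = 296.3388×71/80 = 263.0007 rpm, sense flips to −
mesh 6 [44T→40T]: ω = 263.0007×44/40 = 289.3008 rpm, sense flips to +
signed output speed = +289.3008 rpm

+289.3008 rpm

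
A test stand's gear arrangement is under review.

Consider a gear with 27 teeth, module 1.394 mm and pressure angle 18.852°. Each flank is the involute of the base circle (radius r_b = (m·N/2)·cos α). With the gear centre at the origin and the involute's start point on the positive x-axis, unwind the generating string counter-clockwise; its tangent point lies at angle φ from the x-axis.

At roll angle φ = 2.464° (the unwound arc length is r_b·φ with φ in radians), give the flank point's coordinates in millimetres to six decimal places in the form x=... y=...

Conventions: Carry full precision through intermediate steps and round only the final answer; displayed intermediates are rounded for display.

single-mesh involute tooth geometry (27T wheel at module 1.394)
pitch radius r_p = m·N/2 = 1.394·27/2 = 18.819000
base radius r_b = r_p·cos α = 18.819000·cos 18.852° = 17.809481
roll angle φ = 2.464° = 0.04300491 rad
x = r_b·(cos φ + φ·sin φ) = 17.825942
y = r_b·(sin φ − φ·cos φ) = 0.000472

x=17.825942 y=0.000472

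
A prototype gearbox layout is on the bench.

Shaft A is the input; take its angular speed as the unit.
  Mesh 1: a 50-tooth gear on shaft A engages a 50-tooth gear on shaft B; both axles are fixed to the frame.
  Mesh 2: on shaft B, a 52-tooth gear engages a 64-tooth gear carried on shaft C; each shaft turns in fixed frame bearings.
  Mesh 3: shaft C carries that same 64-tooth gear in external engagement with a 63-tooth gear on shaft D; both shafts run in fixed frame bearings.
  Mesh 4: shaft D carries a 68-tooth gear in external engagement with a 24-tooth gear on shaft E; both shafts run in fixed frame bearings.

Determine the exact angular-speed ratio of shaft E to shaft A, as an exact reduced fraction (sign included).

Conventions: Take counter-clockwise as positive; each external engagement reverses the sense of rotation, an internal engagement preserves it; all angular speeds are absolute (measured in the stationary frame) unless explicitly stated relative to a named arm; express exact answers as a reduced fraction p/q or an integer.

442/189

class = fixed-axis compound train [4 meshes; 4 ratios multiply, 4 sense flips]
mesh 1 [50T→50T]: running ratio 1, sense −
mesh 2 [52T→64T]: running ratio 13/16, sense +
mesh 3 [64T→63T]: running ratio 52/63, sense −
mesh 4 [68T→24T]: running ratio 442/189, sense +
ω_out/ω_in = 442/189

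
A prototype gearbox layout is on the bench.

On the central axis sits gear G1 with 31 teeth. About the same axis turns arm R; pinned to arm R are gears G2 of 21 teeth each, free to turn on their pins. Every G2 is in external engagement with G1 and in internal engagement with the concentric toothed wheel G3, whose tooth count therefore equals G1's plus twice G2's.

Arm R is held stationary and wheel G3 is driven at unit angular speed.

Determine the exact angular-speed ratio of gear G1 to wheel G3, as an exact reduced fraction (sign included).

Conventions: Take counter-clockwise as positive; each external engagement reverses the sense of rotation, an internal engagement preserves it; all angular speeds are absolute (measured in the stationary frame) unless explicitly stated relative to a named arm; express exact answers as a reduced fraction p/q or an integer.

-73/31

topology: planetary set — G1 31T / G2 21T / G3 73T, arm = carrier (Willis)
ring teeth: 31 + 2·21 = 73
31(ω_sun−ω_arm) = −73(ω_ring−ω_arm),  ω_arm = 0, ω_ring = 1
ω_sun = 0 − (73/31)(1−0) = -73/31
ω_out/ω_in = -73/31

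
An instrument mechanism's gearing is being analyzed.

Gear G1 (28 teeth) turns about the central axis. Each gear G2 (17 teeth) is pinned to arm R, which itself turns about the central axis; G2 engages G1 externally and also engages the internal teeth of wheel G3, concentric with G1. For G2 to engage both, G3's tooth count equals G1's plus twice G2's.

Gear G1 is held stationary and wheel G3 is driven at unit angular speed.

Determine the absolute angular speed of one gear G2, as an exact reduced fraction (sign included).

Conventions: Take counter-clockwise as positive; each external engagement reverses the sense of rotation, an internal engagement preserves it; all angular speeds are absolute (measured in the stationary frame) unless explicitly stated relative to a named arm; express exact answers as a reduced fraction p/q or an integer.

31/17

recognized (axles ride arm R): planetary set, 28/17/62 teeth
ring teeth: 28 + 2·17 = 62
28(ω_sun−ω_arm) = −62(ω_ring−ω_arm),  ω_sun = 0, ω_ring = 1
28(0−ω_arm) = −62(1−ω_arm)  ⇒  90·ω_arm = 62  ⇒  ω_arm = 31/45
sun–planet mesh: 28·(0−31/45) = −17·(ω_p−ω_arm)  ⇒  ω_p−ω_arm = 868/765
ω_p = 31/45 + 868/765 = 31/17
exact speed ratio = 31/17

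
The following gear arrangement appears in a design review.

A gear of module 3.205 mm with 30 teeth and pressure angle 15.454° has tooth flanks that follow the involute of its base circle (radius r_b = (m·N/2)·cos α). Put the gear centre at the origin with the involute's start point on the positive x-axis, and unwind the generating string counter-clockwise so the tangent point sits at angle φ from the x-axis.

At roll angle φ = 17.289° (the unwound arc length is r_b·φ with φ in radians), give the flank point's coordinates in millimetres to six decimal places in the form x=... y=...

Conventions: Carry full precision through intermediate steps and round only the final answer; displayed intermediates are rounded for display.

x=48.398611 y=0.420521

class = single-mesh tooth geometry [base-circle involute, m = 3.205, 30T]
pitch radius r_p = m·N/2 = 3.205·30/2 = 48.075000
base radius r_b = r_p·cos α = 48.075000·cos 15.454° = 46.336834
roll angle φ = 17.289° = 0.30174997 rad
x = r_b·(cos φ + φ·sin φ) = 48.398611
y = r_b·(sin φ − φ·cos φ) = 0.420521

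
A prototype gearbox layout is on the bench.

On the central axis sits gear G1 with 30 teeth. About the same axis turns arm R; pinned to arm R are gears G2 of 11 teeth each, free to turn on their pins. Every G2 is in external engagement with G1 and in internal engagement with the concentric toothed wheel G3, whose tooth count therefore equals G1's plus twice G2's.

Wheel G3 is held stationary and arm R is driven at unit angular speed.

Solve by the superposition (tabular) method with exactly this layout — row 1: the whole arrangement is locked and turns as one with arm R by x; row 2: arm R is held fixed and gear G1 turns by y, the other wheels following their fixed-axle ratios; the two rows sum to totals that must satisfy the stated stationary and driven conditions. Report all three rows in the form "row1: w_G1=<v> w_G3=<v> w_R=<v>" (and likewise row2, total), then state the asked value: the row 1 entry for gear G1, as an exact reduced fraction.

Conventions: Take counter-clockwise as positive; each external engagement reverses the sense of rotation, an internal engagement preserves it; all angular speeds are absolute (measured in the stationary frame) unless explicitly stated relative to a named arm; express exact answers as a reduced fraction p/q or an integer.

row1: w_G1=1 w_G3=1 w_R=1
row2: w_G1=26/15 w_G3=-1 w_R=0
total: w_G1=41/15 w_G3=0 w_R=1
asked value: 1

topology: planetary set — G1 30T / G2 11T / G3 52T, arm = carrier (Willis)
row 1 — lock + rotate with arm: ω_sun = ω_ring = ω_arm = x
row 2 — arm fixed, fixed-axis ratios: sun y, ring −(30/52)·y, arm 0
boundary: total ω_ring = x − (30/52)·y = 0 and total ω_arm = x = 1  ⇒  y = 26/15, x = 1
row 2 ring = −(30/52)·26/15 = -1
totals (row 1 + row 2): sun 1 + 26/15 = 41/15, ring 1 + (-1) = 0, arm 1 + 0 = 1
asked cell (row1, sun) = 1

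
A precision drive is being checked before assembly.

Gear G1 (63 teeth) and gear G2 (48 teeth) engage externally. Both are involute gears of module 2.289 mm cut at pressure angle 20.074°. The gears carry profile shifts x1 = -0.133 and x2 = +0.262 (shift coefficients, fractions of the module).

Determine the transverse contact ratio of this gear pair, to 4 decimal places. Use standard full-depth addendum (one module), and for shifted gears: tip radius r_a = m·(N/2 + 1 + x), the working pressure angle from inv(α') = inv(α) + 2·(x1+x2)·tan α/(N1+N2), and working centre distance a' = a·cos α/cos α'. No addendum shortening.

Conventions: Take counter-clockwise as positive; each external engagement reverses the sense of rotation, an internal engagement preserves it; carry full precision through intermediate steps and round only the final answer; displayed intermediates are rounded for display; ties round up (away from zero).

1.7315

topology: single-mesh involute geometry — m = 2.289, 63T/48T pair
base radii: r_b1 = 67.723220, r_b2 = 51.598644
tip radii: r_a1 = 74.088063, r_a2 = 57.824718
inv(α') = inv(20.074°) + 2·(-0.133+0.262)·tan α/(63+48) = 0.01592556  ⇒  α' = 20.43145°
a' = a·cos α / cos α' = 127.0395·cos 20.074°/cos 20.43145° = 127.332275
action lengths: √(r_a1²−r_b1²) = 30.043412, √(r_a2²−r_b2²) = 26.101302
base pitch p_b = π·m·cos α = 6.754247
CR = (30.043412 + 26.101302 − 127.332275·sin 20.43145°)/6.754247 = 1.731463
contact ratio ≈ 1.7315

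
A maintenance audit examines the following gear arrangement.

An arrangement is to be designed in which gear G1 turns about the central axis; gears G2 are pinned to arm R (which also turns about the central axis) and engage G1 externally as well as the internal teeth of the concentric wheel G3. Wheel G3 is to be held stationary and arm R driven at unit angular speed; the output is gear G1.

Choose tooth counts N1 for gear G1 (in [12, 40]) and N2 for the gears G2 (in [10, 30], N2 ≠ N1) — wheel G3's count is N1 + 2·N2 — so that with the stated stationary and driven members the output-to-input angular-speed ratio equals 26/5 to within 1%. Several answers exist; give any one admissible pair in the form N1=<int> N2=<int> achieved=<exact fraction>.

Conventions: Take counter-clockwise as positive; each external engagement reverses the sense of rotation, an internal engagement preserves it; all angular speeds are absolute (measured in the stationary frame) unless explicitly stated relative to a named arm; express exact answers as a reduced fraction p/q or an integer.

N1=15 N2=24 achieved=26/5

topology: planetary set — design target 26/5, arm = carrier (Willis)
Willis with ω_ring = 0: ω_sun/ω_arm = (N1+N3)/N1; set equal to 26/5  ⇒  N3/N1 = 26/5 − 1 = 21/5
N3 = N1 + 2·N2  ⇒  N2/N1 = (N3/N1 − 1)/2 = (21/5 − 1)/2 = 8/5
smallest multiple with N1 ≥ 12 and N2 ≥ 10: k = 3  ⇒  N1 = 3·5 = 15, N2 = 3·8 = 24 (N1 ≤ 40, N2 ≤ 30, N2 ≠ N1 ✓), N3 = 15 + 2·24 = 63
check: (N1+N3)/N1 with N1 = 15, N3 = 63 gives 26/5; |achieved − target| = 0 ≤ 13/250 ✓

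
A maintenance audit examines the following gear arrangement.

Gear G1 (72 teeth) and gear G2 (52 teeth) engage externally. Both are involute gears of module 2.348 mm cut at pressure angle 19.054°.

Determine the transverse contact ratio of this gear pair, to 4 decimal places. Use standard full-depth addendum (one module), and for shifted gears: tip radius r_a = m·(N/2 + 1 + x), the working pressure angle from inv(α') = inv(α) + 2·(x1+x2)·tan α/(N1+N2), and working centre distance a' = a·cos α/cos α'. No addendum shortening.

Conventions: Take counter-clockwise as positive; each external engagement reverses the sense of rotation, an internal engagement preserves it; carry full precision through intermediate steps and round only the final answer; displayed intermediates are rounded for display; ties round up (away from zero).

1.8427

recognized (one external pair, fixed centres): single-mesh tooth geometry, m = 2.348, N1 = 72, N2 = 52
base radii: r_b1 = 79.896822, r_b2 = 57.703260
tip radii: r_a1 = 86.876000, r_a2 = 63.396000
no profile shift: α' = α, a' = a
action lengths: √(r_a1²−r_b1²) = 34.116524, √(r_a2²−r_b2²) = 26.256172
base pitch p_b = π·m·cos α = 6.972313
CR = (34.116524 + 26.256172 − 145.576000·sin 19.05400°)/6.972313 = 1.842729
contact ratio ≈ 1.8427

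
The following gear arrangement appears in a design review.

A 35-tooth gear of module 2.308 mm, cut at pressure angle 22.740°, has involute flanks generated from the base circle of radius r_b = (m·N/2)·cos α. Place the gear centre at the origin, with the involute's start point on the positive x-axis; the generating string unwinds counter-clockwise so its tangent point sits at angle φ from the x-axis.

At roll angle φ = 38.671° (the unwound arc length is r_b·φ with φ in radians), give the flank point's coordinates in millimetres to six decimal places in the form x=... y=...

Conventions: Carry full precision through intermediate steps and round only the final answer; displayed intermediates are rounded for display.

recognized (one wheel, involute flank): single-mesh tooth geometry, m = 2.308, N = 35
pitch radius r_p = m·N/2 = 2.308·35/2 = 40.390000
base radius r_b = r_p·cos α = 40.390000·cos 22.740° = 37.250423
roll angle φ = 38.671° = 0.67493628 rad
x = r_b·(cos φ + φ·sin φ) = 44.792853
y = r_b·(sin φ − φ·cos φ) = 3.646565

x=44.792853 y=3.646565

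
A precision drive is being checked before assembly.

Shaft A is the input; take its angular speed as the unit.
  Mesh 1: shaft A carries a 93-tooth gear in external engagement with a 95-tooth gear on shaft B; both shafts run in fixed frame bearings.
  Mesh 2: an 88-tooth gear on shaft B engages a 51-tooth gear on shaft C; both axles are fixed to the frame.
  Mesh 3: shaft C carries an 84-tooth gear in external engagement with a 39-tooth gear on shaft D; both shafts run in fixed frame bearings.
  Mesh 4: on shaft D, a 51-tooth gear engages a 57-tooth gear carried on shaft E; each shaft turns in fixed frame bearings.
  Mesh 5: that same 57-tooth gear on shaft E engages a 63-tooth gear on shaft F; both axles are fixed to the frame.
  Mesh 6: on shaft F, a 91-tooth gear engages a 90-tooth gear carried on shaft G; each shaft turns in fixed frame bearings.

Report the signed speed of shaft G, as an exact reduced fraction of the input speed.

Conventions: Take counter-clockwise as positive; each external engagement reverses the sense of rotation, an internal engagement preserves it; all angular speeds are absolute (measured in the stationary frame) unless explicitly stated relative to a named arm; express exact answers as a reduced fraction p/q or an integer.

6-mesh fixed-axis compound train (all bearings frame-fixed)
mesh 1 [93T→95T]: |ω|/ω_in = 1×93/95 = 93/95, sense flips to −
mesh 2 [88T→51T]: |ω|/ω_in = (93/95)×88/51 = 2728/1615, sense flips to +
mesh 3 [84T→39T]: |ω|/ω_in = (2728/1615)×84/39 = 76384/20995, sense flips to −
mesh 4 [51T→57T]: |ω|/ω_in = (76384/20995)×51/57 = 76384/23465, sense flips to +
mesh 5 [57T→63T]: |ω|/ω_in = (76384/23465)×57/63 = 10912/3705, sense flips to −
mesh 6 [91T→90T]: |ω|/ω_in = (10912/3705)×91/90 = 38192/12825, sense flips to +
signed output speed (× input speed) = 38192/12825

38192/12825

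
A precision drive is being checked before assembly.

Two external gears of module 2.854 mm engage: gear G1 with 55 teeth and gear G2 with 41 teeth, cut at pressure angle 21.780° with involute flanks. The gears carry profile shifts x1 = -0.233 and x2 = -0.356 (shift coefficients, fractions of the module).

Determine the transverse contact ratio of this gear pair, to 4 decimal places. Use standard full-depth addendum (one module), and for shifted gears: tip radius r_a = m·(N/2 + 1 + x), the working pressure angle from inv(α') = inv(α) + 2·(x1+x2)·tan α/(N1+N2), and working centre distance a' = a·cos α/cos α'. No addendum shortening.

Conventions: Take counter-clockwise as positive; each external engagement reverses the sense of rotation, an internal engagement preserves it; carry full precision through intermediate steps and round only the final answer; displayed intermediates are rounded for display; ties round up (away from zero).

1.7968

single-mesh involute tooth geometry (55T engaging 41T at module 2.854)
base radii: r_b1 = 72.882380, r_b2 = 54.330501
tip radii: r_a1 = 80.674018, r_a2 = 60.344976
inv(α') = inv(21.780°) + 2·(-0.233-0.356)·tan α/(55+41) = 0.01453089  ⇒  α' = 19.83702°
a' = a·cos α / cos α' = 136.9920·cos 21.780°/cos 19.83702° = 135.237655
action lengths: √(r_a1²−r_b1²) = 34.589823, √(r_a2²−r_b2²) = 26.262383
base pitch p_b = π·m·cos α = 8.326064
CR = (34.589823 + 26.262383 − 135.237655·sin 19.83702°)/8.326064 = 1.796752
contact ratio ≈ 1.7968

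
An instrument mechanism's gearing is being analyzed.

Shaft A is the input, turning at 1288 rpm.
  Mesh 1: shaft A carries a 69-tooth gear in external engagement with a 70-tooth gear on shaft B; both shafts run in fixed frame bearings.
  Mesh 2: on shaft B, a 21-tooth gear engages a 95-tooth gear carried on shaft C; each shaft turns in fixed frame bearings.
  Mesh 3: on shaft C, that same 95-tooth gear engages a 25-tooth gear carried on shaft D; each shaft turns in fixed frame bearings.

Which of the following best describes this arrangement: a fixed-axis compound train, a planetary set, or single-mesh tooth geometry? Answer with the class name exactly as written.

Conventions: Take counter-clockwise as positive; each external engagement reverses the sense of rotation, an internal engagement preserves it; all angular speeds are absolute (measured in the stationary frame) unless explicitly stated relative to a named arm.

topology: fixed-axis compound train — 3 meshes, A→D
classification: fixed-axis compound train

fixed-axis compound train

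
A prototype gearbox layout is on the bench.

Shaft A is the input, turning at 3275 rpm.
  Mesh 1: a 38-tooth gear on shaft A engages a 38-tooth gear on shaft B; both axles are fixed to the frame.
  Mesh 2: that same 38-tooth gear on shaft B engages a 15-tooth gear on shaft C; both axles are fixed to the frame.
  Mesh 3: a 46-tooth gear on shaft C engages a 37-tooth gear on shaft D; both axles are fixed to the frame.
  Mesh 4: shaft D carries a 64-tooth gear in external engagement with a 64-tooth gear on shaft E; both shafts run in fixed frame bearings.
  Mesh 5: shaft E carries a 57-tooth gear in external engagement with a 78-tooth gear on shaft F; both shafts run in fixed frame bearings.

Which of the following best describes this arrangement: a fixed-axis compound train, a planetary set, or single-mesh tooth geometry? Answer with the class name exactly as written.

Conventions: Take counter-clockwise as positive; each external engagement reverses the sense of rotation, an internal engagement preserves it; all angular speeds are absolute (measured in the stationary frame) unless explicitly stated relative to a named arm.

5-mesh fixed-axis compound train (all bearings frame-fixed)
classification: fixed-axis compound train

fixed-axis compound train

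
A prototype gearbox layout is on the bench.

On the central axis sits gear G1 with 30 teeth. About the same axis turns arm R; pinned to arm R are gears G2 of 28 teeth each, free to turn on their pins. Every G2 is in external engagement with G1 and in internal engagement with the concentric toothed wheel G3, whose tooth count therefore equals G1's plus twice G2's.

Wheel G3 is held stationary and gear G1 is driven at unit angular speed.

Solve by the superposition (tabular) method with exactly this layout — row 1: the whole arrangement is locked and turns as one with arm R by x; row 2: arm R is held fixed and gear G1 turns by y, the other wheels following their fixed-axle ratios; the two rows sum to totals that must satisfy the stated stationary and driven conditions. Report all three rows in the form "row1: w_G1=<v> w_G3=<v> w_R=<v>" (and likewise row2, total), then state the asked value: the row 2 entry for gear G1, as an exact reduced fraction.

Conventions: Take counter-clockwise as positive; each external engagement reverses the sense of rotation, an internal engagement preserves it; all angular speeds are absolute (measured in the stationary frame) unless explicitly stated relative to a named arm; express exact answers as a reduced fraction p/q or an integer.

recognized (axles ride arm R): planetary set, 30/28/86 teeth
superposition row 1 [locked train]: every member turns x
superposition row 2 [arm held]: sun y, ring −(30/86)·y, arm 0
boundary: total ω_ring = x − (30/86)·y = 0 and total ω_sun = x + y = 1  ⇒  y = 43/58, x = 15/58
row 2 ring = −(30/86)·43/58 = -15/58
totals (row 1 + row 2): sun 15/58 + 43/58 = 1, ring 15/58 + (-15/58) = 0, arm 15/58 + 0 = 15/58
asked cell (row2, sun) = 43/58

row1: w_G1=15/58 w_G3=15/58 w_R=15/58
row2: w_G1=43/58 w_G3=-15/58 w_R=0
total: w_G1=1 w_G3=0 w_R=15/58
asked value: 43/58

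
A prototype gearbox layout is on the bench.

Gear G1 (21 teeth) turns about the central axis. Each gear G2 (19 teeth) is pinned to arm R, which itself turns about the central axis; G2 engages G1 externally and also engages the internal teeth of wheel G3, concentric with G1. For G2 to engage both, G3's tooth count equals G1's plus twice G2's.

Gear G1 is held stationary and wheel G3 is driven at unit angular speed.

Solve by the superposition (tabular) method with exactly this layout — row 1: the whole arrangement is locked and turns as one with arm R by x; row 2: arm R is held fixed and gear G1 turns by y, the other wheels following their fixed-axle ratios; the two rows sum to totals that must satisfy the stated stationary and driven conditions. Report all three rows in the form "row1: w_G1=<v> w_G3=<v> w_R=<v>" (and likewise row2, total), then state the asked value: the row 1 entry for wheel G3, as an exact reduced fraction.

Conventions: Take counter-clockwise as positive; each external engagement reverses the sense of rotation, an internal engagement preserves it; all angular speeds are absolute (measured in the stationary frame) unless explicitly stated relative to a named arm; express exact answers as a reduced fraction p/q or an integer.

row1: w_G1=59/80 w_G3=59/80 w_R=59/80
row2: w_G1=-59/80 w_G3=21/80 w_R=0
total: w_G1=0 w_G3=1 w_R=59/80
asked value: 59/80

planetary set (21T centre, 19T on arm, 59T internal) — Willis relation
superposition row 1 [locked train]: every member turns x
superposition row 2 [arm held]: sun y, ring −(21/59)·y, arm 0
boundary: total ω_sun = x + y = 0 and total ω_ring = x − (21/59)·y = 1  ⇒  y = -59/80, x = 59/80
row 2 ring = −(21/59)·(-59/80) = 21/80
totals (row 1 + row 2): sun 59/80 + (-59/80) = 0, ring 59/80 + 21/80 = 1, arm 59/80 + 0 = 59/80
asked cell (row1, ring) = 59/80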